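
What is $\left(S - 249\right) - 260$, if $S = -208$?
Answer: $-717$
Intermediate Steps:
$\left(S - 249\right) - 260 = \left(-208 - 249\right) - 260 = -457 - 260 = -717$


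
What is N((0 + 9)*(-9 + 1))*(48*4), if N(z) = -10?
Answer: -1920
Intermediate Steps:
N((0 + 9)*(-9 + 1))*(48*4) = -480*4 = -10*192 = -1920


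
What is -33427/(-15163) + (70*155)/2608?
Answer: 125848083/19772552 ≈ 6.3648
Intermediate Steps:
-33427/(-15163) + (70*155)/2608 = -33427*(-1/15163) + 10850*(1/2608) = 33427/15163 + 5425/1304 = 125848083/19772552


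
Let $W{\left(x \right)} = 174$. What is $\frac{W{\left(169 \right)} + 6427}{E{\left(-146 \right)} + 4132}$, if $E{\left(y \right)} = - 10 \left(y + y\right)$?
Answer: $\frac{161}{172} \approx 0.93605$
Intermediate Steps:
$E{\left(y \right)} = - 20 y$ ($E{\left(y \right)} = - 10 \cdot 2 y = - 20 y$)
$\frac{W{\left(169 \right)} + 6427}{E{\left(-146 \right)} + 4132} = \frac{174 + 6427}{\left(-20\right) \left(-146\right) + 4132} = \frac{6601}{2920 + 4132} = \frac{6601}{7052} = 6601 \cdot \frac{1}{7052} = \frac{161}{172}$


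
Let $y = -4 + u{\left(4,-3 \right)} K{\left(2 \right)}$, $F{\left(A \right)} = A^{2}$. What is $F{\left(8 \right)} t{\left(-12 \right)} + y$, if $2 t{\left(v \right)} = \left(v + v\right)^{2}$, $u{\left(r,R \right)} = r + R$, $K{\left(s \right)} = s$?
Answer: $18430$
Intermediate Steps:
$u{\left(r,R \right)} = R + r$
$y = -2$ ($y = -4 + \left(-3 + 4\right) 2 = -4 + 1 \cdot 2 = -4 + 2 = -2$)
$t{\left(v \right)} = 2 v^{2}$ ($t{\left(v \right)} = \frac{\left(v + v\right)^{2}}{2} = \frac{\left(2 v\right)^{2}}{2} = \frac{4 v^{2}}{2} = 2 v^{2}$)
$F{\left(8 \right)} t{\left(-12 \right)} + y = 8^{2} \cdot 2 \left(-12\right)^{2} - 2 = 64 \cdot 2 \cdot 144 - 2 = 64 \cdot 288 - 2 = 18432 - 2 = 18430$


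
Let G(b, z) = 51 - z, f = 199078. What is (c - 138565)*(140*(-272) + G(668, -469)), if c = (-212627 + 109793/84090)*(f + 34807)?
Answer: 5235618648196204940/2803 ≈ 1.8679e+15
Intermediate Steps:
c = -836358476034949/16818 (c = (-212627 + 109793/84090)*(199078 + 34807) = (-212627 + 109793*(1/84090))*233885 = (-212627 + 109793/84090)*233885 = -17879694637/84090*233885 = -836358476034949/16818 ≈ -4.9730e+10)
(c - 138565)*(140*(-272) + G(668, -469)) = (-836358476034949/16818 - 138565)*(140*(-272) + (51 - 1*(-469))) = -836360806421119*(-38080 + (51 + 469))/16818 = -836360806421119*(-38080 + 520)/16818 = -836360806421119/16818*(-37560) = 5235618648196204940/2803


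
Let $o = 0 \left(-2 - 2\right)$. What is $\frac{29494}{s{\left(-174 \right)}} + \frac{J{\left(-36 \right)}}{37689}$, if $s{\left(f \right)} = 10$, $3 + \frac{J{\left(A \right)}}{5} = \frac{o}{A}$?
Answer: $\frac{185266536}{62815} \approx 2949.4$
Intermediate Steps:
$o = 0$ ($o = 0 \left(-4\right) = 0$)
$J{\left(A \right)} = -15$ ($J{\left(A \right)} = -15 + 5 \frac{0}{A} = -15 + 5 \cdot 0 = -15 + 0 = -15$)
$\frac{29494}{s{\left(-174 \right)}} + \frac{J{\left(-36 \right)}}{37689} = \frac{29494}{10} - \frac{15}{37689} = 29494 \cdot \frac{1}{10} - \frac{5}{12563} = \frac{14747}{5} - \frac{5}{12563} = \frac{185266536}{62815}$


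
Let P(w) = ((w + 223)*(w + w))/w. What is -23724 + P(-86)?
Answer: -23450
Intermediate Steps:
P(w) = 446 + 2*w (P(w) = ((223 + w)*(2*w))/w = (2*w*(223 + w))/w = 446 + 2*w)
-23724 + P(-86) = -23724 + (446 + 2*(-86)) = -23724 + (446 - 172) = -23724 + 274 = -23450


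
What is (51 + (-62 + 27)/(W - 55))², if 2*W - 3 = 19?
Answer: 5193841/1936 ≈ 2682.8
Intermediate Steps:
W = 11 (W = 3/2 + (½)*19 = 3/2 + 19/2 = 11)
(51 + (-62 + 27)/(W - 55))² = (51 + (-62 + 27)/(11 - 55))² = (51 - 35/(-44))² = (51 - 35*(-1/44))² = (51 + 35/44)² = (2279/44)² = 5193841/1936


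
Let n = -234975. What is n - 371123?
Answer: -606098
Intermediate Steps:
n - 371123 = -234975 - 371123 = -606098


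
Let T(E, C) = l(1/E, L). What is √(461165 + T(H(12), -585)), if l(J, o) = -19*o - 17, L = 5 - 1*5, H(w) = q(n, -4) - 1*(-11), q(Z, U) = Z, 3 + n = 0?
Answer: 2*√115287 ≈ 679.08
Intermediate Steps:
n = -3 (n = -3 + 0 = -3)
H(w) = 8 (H(w) = -3 - 1*(-11) = -3 + 11 = 8)
L = 0 (L = 5 - 5 = 0)
l(J, o) = -17 - 19*o
T(E, C) = -17 (T(E, C) = -17 - 19*0 = -17 + 0 = -17)
√(461165 + T(H(12), -585)) = √(461165 - 17) = √461148 = 2*√115287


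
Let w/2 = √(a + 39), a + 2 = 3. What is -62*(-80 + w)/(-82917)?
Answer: -4960/82917 + 248*√10/82917 ≈ -0.050361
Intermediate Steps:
a = 1 (a = -2 + 3 = 1)
w = 4*√10 (w = 2*√(1 + 39) = 2*√40 = 2*(2*√10) = 4*√10 ≈ 12.649)
-62*(-80 + w)/(-82917) = -62*(-80 + 4*√10)/(-82917) = (4960 - 248*√10)*(-1/82917) = -4960/82917 + 248*√10/82917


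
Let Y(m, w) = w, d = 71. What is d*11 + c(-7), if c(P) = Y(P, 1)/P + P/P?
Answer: 5473/7 ≈ 781.86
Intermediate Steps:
c(P) = 1 + 1/P (c(P) = 1/P + P/P = 1/P + 1 = 1 + 1/P)
d*11 + c(-7) = 71*11 + (1 - 7)/(-7) = 781 - ⅐*(-6) = 781 + 6/7 = 5473/7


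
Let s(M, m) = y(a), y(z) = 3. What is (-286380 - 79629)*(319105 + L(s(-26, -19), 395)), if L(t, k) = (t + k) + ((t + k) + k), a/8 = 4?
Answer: -117231218664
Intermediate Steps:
a = 32 (a = 8*4 = 32)
s(M, m) = 3
L(t, k) = 2*t + 3*k (L(t, k) = (k + t) + ((k + t) + k) = (k + t) + (t + 2*k) = 2*t + 3*k)
(-286380 - 79629)*(319105 + L(s(-26, -19), 395)) = (-286380 - 79629)*(319105 + (2*3 + 3*395)) = -366009*(319105 + (6 + 1185)) = -366009*(319105 + 1191) = -366009*320296 = -117231218664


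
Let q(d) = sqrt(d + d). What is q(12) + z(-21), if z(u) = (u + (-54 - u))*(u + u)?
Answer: 2268 + 2*sqrt(6) ≈ 2272.9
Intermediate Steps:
z(u) = -108*u
q(d) = sqrt(2)*sqrt(d) (q(d) = sqrt(2*d) = sqrt(2)*sqrt(d))
q(12) + z(-21) = sqrt(2)*sqrt(12) - 108*(-21) = sqrt(2)*(2*sqrt(3)) + 2268 = 2*sqrt(6) + 2268 = 2268 + 2*sqrt(6)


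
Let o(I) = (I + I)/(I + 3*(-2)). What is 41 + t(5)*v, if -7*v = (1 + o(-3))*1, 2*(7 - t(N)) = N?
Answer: 559/14 ≈ 39.929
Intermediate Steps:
t(N) = 7 - N/2
o(I) = 2*I/(-6 + I) (o(I) = (2*I)/(I - 6) = (2*I)/(-6 + I) = 2*I/(-6 + I))
v = -5/21 (v = -(1 + 2*(-3)/(-6 - 3))/7 = -(1 + 2*(-3)/(-9))/7 = -(1 + 2*(-3)*(-1/9))/7 = -(1 + 2/3)/7 = -5/21 ≈ -0.23810)
41 + t(5)*v = 41 + (7 - 1/2*5)*(-5/21) = 41 + (7 - 5/2)*(-5/21) = 41 + (9/2)*(-5/21) = 41 - 15/14 = 559/14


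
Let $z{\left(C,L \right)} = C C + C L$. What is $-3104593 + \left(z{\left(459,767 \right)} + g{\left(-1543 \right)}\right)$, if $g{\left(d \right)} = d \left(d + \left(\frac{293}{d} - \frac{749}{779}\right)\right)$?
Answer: $- \frac{124042836}{779} \approx -1.5923 \cdot 10^{5}$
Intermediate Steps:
$g{\left(d \right)} = d \left(- \frac{749}{779} + d + \frac{293}{d}\right)$ ($g{\left(d \right)} = d \left(d + \left(\frac{293}{d} - \frac{749}{779}\right)\right) = d \left(d - \left(\frac{749}{779} - \frac{293}{d}\right)\right) = d \left(- \frac{749}{779} + d + \frac{293}{d}\right)$)
$z{\left(C,L \right)} = C^{2} + C L$
$-3104593 + \left(z{\left(459,767 \right)} + g{\left(-1543 \right)}\right) = -3104593 + \left(459 \left(459 + 767\right) + \left(293 + \left(-1543\right)^{2} - - \frac{1155707}{779}\right)\right) = -3104593 + \left(459 \cdot 1226 + \left(293 + 2380849 + \frac{1155707}{779}\right)\right) = -3104593 + \left(562734 + \frac{1856065325}{779}\right) = -3104593 + \frac{2294435111}{779} = - \frac{124042836}{779}$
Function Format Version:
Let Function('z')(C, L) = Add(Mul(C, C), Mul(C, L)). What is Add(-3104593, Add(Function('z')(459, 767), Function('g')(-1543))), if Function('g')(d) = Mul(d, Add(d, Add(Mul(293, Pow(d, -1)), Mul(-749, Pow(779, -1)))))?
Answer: Rational(-124042836, 779) ≈ -1.5923e+5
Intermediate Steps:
Function('g')(d) = Mul(d, Add(Rational(-749, 779), d, Mul(293, Pow(d, -1)))) (Function('g')(d) = Mul(d, Add(d, Add(Mul(293, Pow(d, -1)), Mul(-749, Rational(1, 779))))) = Mul(d, Add(d, Add(Mul(293, Pow(d, -1)), Rational(-749, 779)))) = Mul(d, Add(d, Add(Rational(-749, 779), Mul(293, Pow(d, -1))))) = Mul(d, Add(Rational(-749, 779), d, Mul(293, Pow(d, -1)))))
Function('z')(C, L) = Add(Pow(C, 2), Mul(C, L))
Add(-3104593, Add(Function('z')(459, 767), Function('g')(-1543))) = Add(-3104593, Add(Mul(459, Add(459, 767)), Add(293, Pow(-1543, 2), Mul(Rational(-749, 779), -1543)))) = Add(-3104593, Add(Mul(459, 1226), Add(293, 2380849, Rational(1155707, 779)))) = Add(-3104593, Add(562734, Rational(1856065325, 779))) = Add(-3104593, Rational(2294435111, 779)) = Rational(-124042836, 779)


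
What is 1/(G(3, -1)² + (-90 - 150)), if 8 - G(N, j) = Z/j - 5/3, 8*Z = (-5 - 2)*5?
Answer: -576/122111 ≈ -0.0047170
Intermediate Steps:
Z = -35/8 (Z = ((-5 - 2)*5)/8 = (-7*5)/8 = (⅛)*(-35) = -35/8 ≈ -4.3750)
G(N, j) = 29/3 + 35/(8*j) (G(N, j) = 8 - (-35/(8*j) - 5/3) = 8 - (-5/3 - 35/(8*j)) = 8 + (5/3 + 35/(8*j)) = 29/3 + 35/(8*j))
1/(G(3, -1)² + (-90 - 150)) = 1/(((1/24)*(105 + 232*(-1))/(-1))² + (-90 - 150)) = 1/(((1/24)*(-1)*(105 - 232))² - 240) = 1/(((1/24)*(-1)*(-127))² - 240) = 1/((127/24)² - 240) = 1/(16129/576 - 240) = 1/(-122111/576) = -576/122111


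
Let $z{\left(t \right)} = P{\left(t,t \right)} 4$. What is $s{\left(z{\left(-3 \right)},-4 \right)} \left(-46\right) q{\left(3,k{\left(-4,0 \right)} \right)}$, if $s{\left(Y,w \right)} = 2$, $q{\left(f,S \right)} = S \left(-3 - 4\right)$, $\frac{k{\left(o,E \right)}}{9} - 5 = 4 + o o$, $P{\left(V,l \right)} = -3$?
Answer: $144900$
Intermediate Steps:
$k{\left(o,E \right)} = 81 + 9 o^{2}$ ($k{\left(o,E \right)} = 45 + 9 \left(4 + o o\right) = 45 + 9 \left(4 + o^{2}\right) = 45 + \left(36 + 9 o^{2}\right) = 81 + 9 o^{2}$)
$q{\left(f,S \right)} = - 7 S$ ($q{\left(f,S \right)} = S \left(-7\right) = - 7 S$)
$z{\left(t \right)} = -12$ ($z{\left(t \right)} = \left(-3\right) 4 = -12$)
$s{\left(z{\left(-3 \right)},-4 \right)} \left(-46\right) q{\left(3,k{\left(-4,0 \right)} \right)} = 2 \left(-46\right) \left(- 7 \left(81 + 9 \left(-4\right)^{2}\right)\right) = - 92 \left(- 7 \left(81 + 9 \cdot 16\right)\right) = - 92 \left(- 7 \left(81 + 144\right)\right) = - 92 \left(\left(-7\right) 225\right) = \left(-92\right) \left(-1575\right) = 144900$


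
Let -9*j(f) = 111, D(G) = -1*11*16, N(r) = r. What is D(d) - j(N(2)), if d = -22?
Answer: -491/3 ≈ -163.67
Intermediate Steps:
D(G) = -176 (D(G) = -11*16 = -176)
j(f) = -37/3 (j(f) = -1/9*111 = -37/3)
D(d) - j(N(2)) = -176 - 1*(-37/3) = -176 + 37/3 = -491/3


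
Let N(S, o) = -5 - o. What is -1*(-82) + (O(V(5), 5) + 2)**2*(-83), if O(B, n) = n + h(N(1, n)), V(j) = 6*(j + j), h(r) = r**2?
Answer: -950185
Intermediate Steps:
V(j) = 12*j (V(j) = 6*(2*j) = 12*j)
O(B, n) = n + (-5 - n)**2
-1*(-82) + (O(V(5), 5) + 2)**2*(-83) = -1*(-82) + ((5 + (5 + 5)**2) + 2)**2*(-83) = 82 + ((5 + 10**2) + 2)**2*(-83) = 82 + ((5 + 100) + 2)**2*(-83) = 82 + (105 + 2)**2*(-83) = 82 + 107**2*(-83) = 82 + 11449*(-83) = 82 - 950267 = -950185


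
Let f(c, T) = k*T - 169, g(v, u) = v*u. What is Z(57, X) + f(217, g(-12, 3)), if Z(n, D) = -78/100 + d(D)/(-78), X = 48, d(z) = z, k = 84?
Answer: -2076357/650 ≈ -3194.4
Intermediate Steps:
g(v, u) = u*v
Z(n, D) = -39/50 - D/78 (Z(n, D) = -78/100 + D/(-78) = -78*1/100 + D*(-1/78) = -39/50 - D/78)
f(c, T) = -169 + 84*T (f(c, T) = 84*T - 169 = -169 + 84*T)
Z(57, X) + f(217, g(-12, 3)) = (-39/50 - 1/78*48) + (-169 + 84*(3*(-12))) = (-39/50 - 8/13) + (-169 + 84*(-36)) = -907/650 + (-169 - 3024) = -907/650 - 3193 = -2076357/650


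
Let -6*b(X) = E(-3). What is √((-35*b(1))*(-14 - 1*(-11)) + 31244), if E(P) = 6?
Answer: √31139 ≈ 176.46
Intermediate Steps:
b(X) = -1 (b(X) = -⅙*6 = -1)
√((-35*b(1))*(-14 - 1*(-11)) + 31244) = √((-35*(-1))*(-14 - 1*(-11)) + 31244) = √(35*(-14 + 11) + 31244) = √(35*(-3) + 31244) = √(-105 + 31244) = √31139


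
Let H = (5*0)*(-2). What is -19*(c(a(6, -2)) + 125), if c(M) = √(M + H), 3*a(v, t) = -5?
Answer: -2375 - 19*I*√15/3 ≈ -2375.0 - 24.529*I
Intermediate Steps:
H = 0 (H = 0*(-2) = 0)
a(v, t) = -5/3 (a(v, t) = (⅓)*(-5) = -5/3)
c(M) = √M (c(M) = √(M + 0) = √M)
-19*(c(a(6, -2)) + 125) = -19*(√(-5/3) + 125) = -19*(I*√15/3 + 125) = -19*(125 + I*√15/3) = -2375 - 19*I*√15/3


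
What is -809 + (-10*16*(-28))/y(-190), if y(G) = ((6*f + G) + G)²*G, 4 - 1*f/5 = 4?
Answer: -138723303/171475 ≈ -809.00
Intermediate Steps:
f = 0 (f = 20 - 5*4 = 20 - 20 = 0)
y(G) = 4*G³ (y(G) = ((6*0 + G) + G)²*G = ((0 + G) + G)²*G = (G + G)²*G = (2*G)²*G = (4*G²)*G = 4*G³)
-809 + (-10*16*(-28))/y(-190) = -809 + (-10*16*(-28))/((4*(-190)³)) = -809 + (-160*(-28))/((4*(-6859000))) = -809 + 4480/(-27436000) = -809 + 4480*(-1/27436000) = -809 - 28/171475 = -138723303/171475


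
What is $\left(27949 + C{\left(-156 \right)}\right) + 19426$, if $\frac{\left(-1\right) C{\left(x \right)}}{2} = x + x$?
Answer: $47999$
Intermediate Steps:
$C{\left(x \right)} = - 4 x$ ($C{\left(x \right)} = - 2 \left(x + x\right) = - 2 \cdot 2 x = - 4 x$)
$\left(27949 + C{\left(-156 \right)}\right) + 19426 = \left(27949 - -624\right) + 19426 = \left(27949 + 624\right) + 19426 = 28573 + 19426 = 47999$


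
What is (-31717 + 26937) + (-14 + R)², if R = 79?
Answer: -555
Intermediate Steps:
(-31717 + 26937) + (-14 + R)² = (-31717 + 26937) + (-14 + 79)² = -4780 + 65² = -4780 + 4225 = -555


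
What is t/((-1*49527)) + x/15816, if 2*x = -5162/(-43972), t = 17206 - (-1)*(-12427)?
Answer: -369275668469/3827122719456 ≈ -0.096489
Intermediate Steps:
t = 4779 (t = 17206 - 1*12427 = 17206 - 12427 = 4779)
x = 2581/43972 (x = (-5162/(-43972))/2 = (-5162*(-1/43972))/2 = (½)*(2581/21986) = 2581/43972 ≈ 0.058696)
t/((-1*49527)) + x/15816 = 4779/((-1*49527)) + (2581/43972)/15816 = 4779/(-49527) + (2581/43972)*(1/15816) = 4779*(-1/49527) + 2581/695461152 = -531/5503 + 2581/695461152 = -369275668469/3827122719456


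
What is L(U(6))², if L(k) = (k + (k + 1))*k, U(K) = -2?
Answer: 36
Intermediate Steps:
L(k) = k*(1 + 2*k) (L(k) = (k + (1 + k))*k = (1 + 2*k)*k = k*(1 + 2*k))
L(U(6))² = (-2*(1 + 2*(-2)))² = (-2*(1 - 4))² = (-2*(-3))² = 6² = 36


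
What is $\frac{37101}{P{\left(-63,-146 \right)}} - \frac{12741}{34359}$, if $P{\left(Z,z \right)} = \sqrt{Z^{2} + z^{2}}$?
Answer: $- \frac{4247}{11453} + \frac{37101 \sqrt{25285}}{25285} \approx 232.95$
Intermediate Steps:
$\frac{37101}{P{\left(-63,-146 \right)}} - \frac{12741}{34359} = \frac{37101}{\sqrt{\left(-63\right)^{2} + \left(-146\right)^{2}}} - \frac{12741}{34359} = \frac{37101}{\sqrt{3969 + 21316}} - \frac{4247}{11453} = \frac{37101}{\sqrt{25285}} - \frac{4247}{11453} = 37101 \frac{\sqrt{25285}}{25285} - \frac{4247}{11453} = \frac{37101 \sqrt{25285}}{25285} - \frac{4247}{11453} = - \frac{4247}{11453} + \frac{37101 \sqrt{25285}}{25285}$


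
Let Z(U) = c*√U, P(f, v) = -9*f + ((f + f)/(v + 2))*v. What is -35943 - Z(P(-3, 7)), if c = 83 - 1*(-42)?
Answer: -35943 - 125*√201/3 ≈ -36534.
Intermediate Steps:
c = 125 (c = 83 + 42 = 125)
P(f, v) = -9*f + 2*f*v/(2 + v) (P(f, v) = -9*f + ((2*f)/(2 + v))*v = -9*f + (2*f/(2 + v))*v = -9*f + 2*f*v/(2 + v))
Z(U) = 125*√U
-35943 - Z(P(-3, 7)) = -35943 - 125*√(-1*(-3)*(18 + 7*7)/(2 + 7)) = -35943 - 125*√(-1*(-3)*(18 + 49)/9) = -35943 - 125*√(-1*(-3)*⅑*67) = -35943 - 125*√(67/3) = -35943 - 125*√201/3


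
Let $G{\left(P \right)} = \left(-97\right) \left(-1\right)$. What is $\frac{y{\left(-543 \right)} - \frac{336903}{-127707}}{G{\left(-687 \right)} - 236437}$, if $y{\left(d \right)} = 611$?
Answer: $- \frac{145122}{55893097} \approx -0.0025964$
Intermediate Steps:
$G{\left(P \right)} = 97$
$\frac{y{\left(-543 \right)} - \frac{336903}{-127707}}{G{\left(-687 \right)} - 236437} = \frac{611 - \frac{336903}{-127707}}{97 - 236437} = \frac{611 - - \frac{112301}{42569}}{-236340} = \left(611 + \frac{112301}{42569}\right) \left(- \frac{1}{236340}\right) = \frac{26121960}{42569} \left(- \frac{1}{236340}\right) = - \frac{145122}{55893097}$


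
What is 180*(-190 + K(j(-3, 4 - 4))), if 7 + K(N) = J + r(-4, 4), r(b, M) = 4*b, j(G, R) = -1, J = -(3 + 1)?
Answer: -39060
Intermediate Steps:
J = -4 (J = -1*4 = -4)
K(N) = -27 (K(N) = -7 + (-4 + 4*(-4)) = -7 + (-4 - 16) = -7 - 20 = -27)
180*(-190 + K(j(-3, 4 - 4))) = 180*(-190 - 27) = 180*(-217) = -39060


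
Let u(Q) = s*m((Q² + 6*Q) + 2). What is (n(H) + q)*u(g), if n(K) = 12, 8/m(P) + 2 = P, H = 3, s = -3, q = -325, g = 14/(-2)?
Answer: 7512/7 ≈ 1073.1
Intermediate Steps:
g = -7 (g = 14*(-½) = -7)
m(P) = 8/(-2 + P)
u(Q) = -24/(Q² + 6*Q) (u(Q) = -24/(-2 + ((Q² + 6*Q) + 2)) = -24/(-2 + (2 + Q² + 6*Q)) = -24/(Q² + 6*Q))
(n(H) + q)*u(g) = (12 - 325)*(-24/(-7*(6 - 7))) = -(-7512)*(-1)/(7*(-1)) = -(-7512)*(-1)*(-1)/7 = -313*(-24/7) = 7512/7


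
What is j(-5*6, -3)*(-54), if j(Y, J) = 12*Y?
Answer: 19440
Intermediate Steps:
j(-5*6, -3)*(-54) = (12*(-5*6))*(-54) = (12*(-30))*(-54) = -360*(-54) = 19440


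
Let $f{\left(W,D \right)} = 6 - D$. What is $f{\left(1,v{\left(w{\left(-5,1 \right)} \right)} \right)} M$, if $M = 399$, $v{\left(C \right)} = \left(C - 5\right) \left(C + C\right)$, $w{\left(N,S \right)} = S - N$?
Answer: $-2394$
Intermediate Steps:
$v{\left(C \right)} = 2 C \left(-5 + C\right)$ ($v{\left(C \right)} = \left(-5 + C\right) 2 C = 2 C \left(-5 + C\right)$)
$f{\left(1,v{\left(w{\left(-5,1 \right)} \right)} \right)} M = \left(6 - 2 \left(1 - -5\right) \left(-5 + \left(1 - -5\right)\right)\right) 399 = \left(6 - 2 \left(1 + 5\right) \left(-5 + \left(1 + 5\right)\right)\right) 399 = \left(6 - 2 \cdot 6 \left(-5 + 6\right)\right) 399 = \left(6 - 2 \cdot 6 \cdot 1\right) 399 = \left(6 - 12\right) 399 = \left(-6\right) 399 = -2394$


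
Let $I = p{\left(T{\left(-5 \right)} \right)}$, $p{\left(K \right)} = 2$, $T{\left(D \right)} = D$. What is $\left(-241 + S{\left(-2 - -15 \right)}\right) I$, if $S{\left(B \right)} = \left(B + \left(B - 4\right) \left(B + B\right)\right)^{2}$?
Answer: $121536$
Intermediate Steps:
$S{\left(B \right)} = \left(B + 2 B \left(-4 + B\right)\right)^{2}$ ($S{\left(B \right)} = \left(B + \left(-4 + B\right) 2 B\right)^{2} = \left(B + 2 B \left(-4 + B\right)\right)^{2}$)
$I = 2$
$\left(-241 + S{\left(-2 - -15 \right)}\right) I = \left(-241 + \left(-2 - -15\right)^{2} \left(-7 + 2 \left(-2 - -15\right)\right)^{2}\right) 2 = \left(-241 + \left(-2 + 15\right)^{2} \left(-7 + 2 \left(-2 + 15\right)\right)^{2}\right) 2 = \left(-241 + 13^{2} \left(-7 + 2 \cdot 13\right)^{2}\right) 2 = \left(-241 + 169 \left(-7 + 26\right)^{2}\right) 2 = \left(-241 + 169 \cdot 19^{2}\right) 2 = \left(-241 + 169 \cdot 361\right) 2 = \left(-241 + 61009\right) 2 = 60768 \cdot 2 = 121536$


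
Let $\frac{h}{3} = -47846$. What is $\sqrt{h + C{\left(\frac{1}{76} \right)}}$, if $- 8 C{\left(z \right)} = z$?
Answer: $\frac{i \sqrt{3316301990}}{152} \approx 378.86 i$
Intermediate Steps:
$C{\left(z \right)} = - \frac{z}{8}$
$h = -143538$ ($h = 3 \left(-47846\right) = -143538$)
$\sqrt{h + C{\left(\frac{1}{76} \right)}} = \sqrt{-143538 - \frac{1}{8 \cdot 76}} = \sqrt{-143538 - \frac{1}{608}} = \sqrt{- \frac{87271105}{608}} = \frac{i \sqrt{3316301990}}{152}$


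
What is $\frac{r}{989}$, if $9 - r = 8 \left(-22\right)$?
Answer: $\frac{185}{989} \approx 0.18706$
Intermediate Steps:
$r = 185$ ($r = 9 - 8 \left(-22\right) = 9 - -176 = 9 + 176 = 185$)
$\frac{r}{989} = \frac{185}{989}$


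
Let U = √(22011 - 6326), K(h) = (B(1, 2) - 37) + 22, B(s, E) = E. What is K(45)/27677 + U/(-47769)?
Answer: -1/2129 - √15685/47769 ≈ -0.0030915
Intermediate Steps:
K(h) = -13 (K(h) = (2 - 37) + 22 = -35 + 22 = -13)
U = √15685 ≈ 125.24
K(45)/27677 + U/(-47769) = -13/27677 + √15685/(-47769) = -13*1/27677 + √15685*(-1/47769) = -1/2129 - √15685/47769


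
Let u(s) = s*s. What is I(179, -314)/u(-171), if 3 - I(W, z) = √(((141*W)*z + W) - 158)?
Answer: 1/9747 - 5*I*√317001/29241 ≈ 0.0001026 - 0.096274*I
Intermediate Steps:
I(W, z) = 3 - √(-158 + W + 141*W*z) (I(W, z) = 3 - √(((141*W)*z + W) - 158) = 3 - √((141*W*z + W) - 158) = 3 - √((W + 141*W*z) - 158) = 3 - √(-158 + W + 141*W*z))
u(s) = s²
I(179, -314)/u(-171) = (3 - √(-158 + 179 + 141*179*(-314)))/((-171)²) = (3 - √(-158 + 179 - 7925046))/29241 = (3 - √(-7925025))*(1/29241) = (3 - 5*I*√317001)*(1/29241) = 1/9747 - 5*I*√317001/29241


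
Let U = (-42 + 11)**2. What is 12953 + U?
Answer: 13914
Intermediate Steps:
U = 961 (U = (-31)**2 = 961)
12953 + U = 12953 + 961 = 13914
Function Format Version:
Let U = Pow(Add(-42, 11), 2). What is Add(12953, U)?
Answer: 13914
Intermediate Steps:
U = 961 (U = Pow(-31, 2) = 961)
Add(12953, U) = Add(12953, 961) = 13914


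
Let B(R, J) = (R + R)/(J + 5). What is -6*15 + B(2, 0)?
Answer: -446/5 ≈ -89.200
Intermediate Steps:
B(R, J) = 2*R/(5 + J) (B(R, J) = (2*R)/(5 + J) = 2*R/(5 + J))
-6*15 + B(2, 0) = -6*15 + 2*2/(5 + 0) = -90 + 2*2/5 = -90 + 2*2*(⅕) = -90 + ⅘ = -446/5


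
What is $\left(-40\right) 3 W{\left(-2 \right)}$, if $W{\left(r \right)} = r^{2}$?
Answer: $-480$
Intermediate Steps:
$\left(-40\right) 3 W{\left(-2 \right)} = \left(-40\right) 3 \left(-2\right)^{2} = \left(-120\right) 4 = -480$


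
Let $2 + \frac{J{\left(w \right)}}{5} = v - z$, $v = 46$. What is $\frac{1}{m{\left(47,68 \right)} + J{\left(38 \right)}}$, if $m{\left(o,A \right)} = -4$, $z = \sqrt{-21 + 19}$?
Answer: $\frac{108}{23353} + \frac{5 i \sqrt{2}}{46706} \approx 0.0046247 + 0.0001514 i$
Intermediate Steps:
$z = i \sqrt{2}$ ($z = \sqrt{-2} = i \sqrt{2} \approx 1.4142 i$)
$J{\left(w \right)} = 220 - 5 i \sqrt{2}$ ($J{\left(w \right)} = -10 + 5 \left(46 - i \sqrt{2}\right) = -10 + \left(230 - 5 i \sqrt{2}\right) = 220 - 5 i \sqrt{2}$)
$\frac{1}{m{\left(47,68 \right)} + J{\left(38 \right)}} = \frac{1}{-4 + \left(220 - 5 i \sqrt{2}\right)} = \frac{1}{216 - 5 i \sqrt{2}}$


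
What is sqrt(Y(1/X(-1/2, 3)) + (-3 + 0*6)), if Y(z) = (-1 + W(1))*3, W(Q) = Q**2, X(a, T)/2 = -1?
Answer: I*sqrt(3) ≈ 1.732*I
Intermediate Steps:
X(a, T) = -2 (X(a, T) = 2*(-1) = -2)
Y(z) = 0 (Y(z) = (-1 + 1**2)*3 = (-1 + 1)*3 = 0*3 = 0)
sqrt(Y(1/X(-1/2, 3)) + (-3 + 0*6)) = sqrt(0 + (-3 + 0*6)) = sqrt(0 + (-3 + 0)) = sqrt(0 - 3) = sqrt(-3) = I*sqrt(3)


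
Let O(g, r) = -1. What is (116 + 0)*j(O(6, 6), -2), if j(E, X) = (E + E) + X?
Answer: -464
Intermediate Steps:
j(E, X) = X + 2*E (j(E, X) = 2*E + X = X + 2*E)
(116 + 0)*j(O(6, 6), -2) = (116 + 0)*(-2 + 2*(-1)) = 116*(-2 - 2) = 116*(-4) = -464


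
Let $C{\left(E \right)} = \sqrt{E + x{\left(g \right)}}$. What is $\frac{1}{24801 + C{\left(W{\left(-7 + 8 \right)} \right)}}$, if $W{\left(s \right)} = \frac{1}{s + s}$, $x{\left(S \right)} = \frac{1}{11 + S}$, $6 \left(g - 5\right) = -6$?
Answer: $\frac{744030}{18452688013} - \frac{\sqrt{510}}{18452688013} \approx 4.032 \cdot 10^{-5}$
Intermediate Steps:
$g = 4$ ($g = 5 + \frac{1}{6} \left(-6\right) = 5 - 1 = 4$)
$W{\left(s \right)} = \frac{1}{2 s}$
$C{\left(E \right)} = \sqrt{\frac{1}{15} + E}$ ($C{\left(E \right)} = \sqrt{E + \frac{1}{11 + 4}} = \sqrt{E + \frac{1}{15}} = \sqrt{\frac{1}{15} + E}$)
$\frac{1}{24801 + C{\left(W{\left(-7 + 8 \right)} \right)}} = \frac{1}{24801 + \frac{\sqrt{15 + 225 \frac{1}{2 \left(-7 + 8\right)}}}{15}} = \frac{1}{24801 + \frac{\sqrt{15 + 225 \frac{1}{2 \cdot 1}}}{15}} = \frac{1}{24801 + \frac{\sqrt{15 + 225 \cdot \frac{1}{2} \cdot 1}}{15}} = \frac{1}{24801 + \frac{\sqrt{15 + 225 \cdot \frac{1}{2}}}{15}} = \frac{1}{24801 + \frac{\sqrt{15 + \frac{225}{2}}}{15}} = \frac{1}{24801 + \frac{\sqrt{\frac{255}{2}}}{15}} = \frac{1}{24801 + \frac{\frac{1}{2} \sqrt{510}}{15}} = \frac{1}{24801 + \frac{\sqrt{510}}{30}}$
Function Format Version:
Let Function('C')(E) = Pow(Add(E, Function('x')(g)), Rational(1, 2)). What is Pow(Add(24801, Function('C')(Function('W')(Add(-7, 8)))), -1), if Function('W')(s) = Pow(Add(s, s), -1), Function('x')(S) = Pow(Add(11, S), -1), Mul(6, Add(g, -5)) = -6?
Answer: Add(Rational(744030, 18452688013), Mul(Rational(-1, 18452688013), Pow(510, Rational(1, 2)))) ≈ 4.0320e-5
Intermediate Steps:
g = 4 (g = Add(5, Mul(Rational(1, 6), -6)) = Add(5, -1) = 4)
Function('W')(s) = Mul(Rational(1, 2), Pow(s, -1)) (Function('W')(s) = Pow(Mul(2, s), -1) = Mul(Rational(1, 2), Pow(s, -1)))
Function('C')(E) = Pow(Add(Rational(1, 15), E), Rational(1, 2)) (Function('C')(E) = Pow(Add(E, Pow(Add(11, 4), -1)), Rational(1, 2)) = Pow(Add(E, Pow(15, -1)), Rational(1, 2)) = Pow(Add(E, Rational(1, 15)), Rational(1, 2)) = Pow(Add(Rational(1, 15), E), Rational(1, 2)))
Pow(Add(24801, Function('C')(Function('W')(Add(-7, 8)))), -1) = Pow(Add(24801, Mul(Rational(1, 15), Pow(Add(15, Mul(225, Mul(Rational(1, 2), Pow(Add(-7, 8), -1)))), Rational(1, 2)))), -1) = Pow(Add(24801, Mul(Rational(1, 15), Pow(Add(15, Mul(225, Mul(Rational(1, 2), Pow(1, -1)))), Rational(1, 2)))), -1) = Pow(Add(24801, Mul(Rational(1, 15), Pow(Add(15, Mul(225, Mul(Rational(1, 2), 1))), Rational(1, 2)))), -1) = Pow(Add(24801, Mul(Rational(1, 15), Pow(Add(15, Mul(225, Rational(1, 2))), Rational(1, 2)))), -1) = Pow(Add(24801, Mul(Rational(1, 15), Pow(Add(15, Rational(225, 2)), Rational(1, 2)))), -1) = Pow(Add(24801, Mul(Rational(1, 15), Pow(Rational(255, 2), Rational(1, 2)))), -1) = Pow(Add(24801, Mul(Rational(1, 15), Mul(Rational(1, 2), Pow(510, Rational(1, 2))))), -1) = Pow(Add(24801, Mul(Rational(1, 30), Pow(510, Rational(1, 2)))), -1)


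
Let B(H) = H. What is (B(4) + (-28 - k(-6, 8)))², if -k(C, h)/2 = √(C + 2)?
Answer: 560 - 192*I ≈ 560.0 - 192.0*I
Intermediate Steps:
k(C, h) = -2*√(2 + C) (k(C, h) = -2*√(C + 2) = -2*√(2 + C))
(B(4) + (-28 - k(-6, 8)))² = (4 + (-28 - (-2)*√(2 - 6)))² = (4 + (-28 - (-2)*√(-4)))² = (4 + (-28 - (-2)*2*I))² = (4 + (-28 - (-4)*I))² = (4 + (-28 + 4*I))² = (-24 + 4*I)²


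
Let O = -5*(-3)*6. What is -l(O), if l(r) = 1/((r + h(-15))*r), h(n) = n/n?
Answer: -1/8190 ≈ -0.00012210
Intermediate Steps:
h(n) = 1
O = 90 (O = 15*6 = 90)
l(r) = 1/(r*(1 + r)) (l(r) = 1/((r + 1)*r) = 1/((1 + r)*r) = 1/(r*(1 + r)))
-l(O) = -1/(90*(1 + 90)) = -1/(90*91) = -1*1/8190 = -1/8190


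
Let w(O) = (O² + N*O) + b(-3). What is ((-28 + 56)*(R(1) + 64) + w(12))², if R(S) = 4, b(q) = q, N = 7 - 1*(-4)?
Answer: 4739329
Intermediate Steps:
N = 11 (N = 7 + 4 = 11)
w(O) = -3 + O² + 11*O (w(O) = (O² + 11*O) - 3 = -3 + O² + 11*O)
((-28 + 56)*(R(1) + 64) + w(12))² = ((-28 + 56)*(4 + 64) + (-3 + 12² + 11*12))² = (28*68 + (-3 + 144 + 132))² = (1904 + 273)² = 2177² = 4739329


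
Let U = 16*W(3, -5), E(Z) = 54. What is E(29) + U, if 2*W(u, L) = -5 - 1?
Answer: 6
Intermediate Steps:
W(u, L) = -3 (W(u, L) = (-5 - 1)/2 = (½)*(-6) = -3)
U = -48 (U = 16*(-3) = -48)
E(29) + U = 54 - 48 = 6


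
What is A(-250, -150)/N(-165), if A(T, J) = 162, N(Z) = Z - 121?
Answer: -81/143 ≈ -0.56643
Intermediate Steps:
N(Z) = -121 + Z
A(-250, -150)/N(-165) = 162/(-121 - 165) = 162/(-286) = 162*(-1/286) = -81/143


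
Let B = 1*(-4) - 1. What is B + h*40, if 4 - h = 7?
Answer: -125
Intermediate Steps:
h = -3 (h = 4 - 1*7 = 4 - 7 = -3)
B = -5 (B = -4 - 1 = -5)
B + h*40 = -5 - 3*40 = -5 - 120 = -125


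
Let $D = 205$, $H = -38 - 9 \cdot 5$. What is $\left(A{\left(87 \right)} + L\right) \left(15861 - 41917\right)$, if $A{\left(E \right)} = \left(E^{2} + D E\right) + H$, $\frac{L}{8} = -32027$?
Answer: $6016200120$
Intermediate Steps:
$L = -256216$ ($L = 8 \left(-32027\right) = -256216$)
$H = -83$ ($H = -38 - 45 = -83$)
$A{\left(E \right)} = -83 + E^{2} + 205 E$ ($A{\left(E \right)} = \left(E^{2} + 205 E\right) - 83 = -83 + E^{2} + 205 E$)
$\left(A{\left(87 \right)} + L\right) \left(15861 - 41917\right) = \left(\left(-83 + 87^{2} + 205 \cdot 87\right) - 256216\right) \left(15861 - 41917\right) = \left(\left(-83 + 7569 + 17835\right) - 256216\right) \left(-26056\right) = \left(25321 - 256216\right) \left(-26056\right) = \left(-230895\right) \left(-26056\right) = 6016200120$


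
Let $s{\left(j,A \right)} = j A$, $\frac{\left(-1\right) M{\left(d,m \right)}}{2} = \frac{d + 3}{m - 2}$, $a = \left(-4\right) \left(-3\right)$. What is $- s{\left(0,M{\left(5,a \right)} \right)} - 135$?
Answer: $-135$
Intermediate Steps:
$a = 12$
$M{\left(d,m \right)} = - \frac{2 \left(3 + d\right)}{-2 + m}$ ($M{\left(d,m \right)} = - 2 \frac{d + 3}{m - 2} = - 2 \frac{3 + d}{-2 + m} = - \frac{2 \left(3 + d\right)}{-2 + m}$)
$s{\left(j,A \right)} = A j$
$- s{\left(0,M{\left(5,a \right)} \right)} - 135 = - \frac{2 \left(-3 - 5\right)}{-2 + 12} \cdot 0 - 135 = - \frac{2 \left(-3 - 5\right)}{10} \cdot 0 - 135 = - 2 \cdot \frac{1}{10} \left(-8\right) 0 - 135 = - \frac{\left(-8\right) 0}{5} - 135 = \left(-1\right) 0 - 135 = 0 - 135 = -135$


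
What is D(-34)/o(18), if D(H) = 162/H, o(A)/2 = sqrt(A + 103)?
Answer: -81/374 ≈ -0.21658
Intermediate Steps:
o(A) = 2*sqrt(103 + A) (o(A) = 2*sqrt(A + 103) = 2*sqrt(103 + A))
D(-34)/o(18) = (162/(-34))/((2*sqrt(103 + 18))) = (162*(-1/34))/((2*sqrt(121))) = -81/(17*(2*11)) = -81/17/22 = -81/17*1/22 = -81/374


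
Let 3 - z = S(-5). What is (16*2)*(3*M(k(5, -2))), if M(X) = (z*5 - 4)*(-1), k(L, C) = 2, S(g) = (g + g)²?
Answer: 46944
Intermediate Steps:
S(g) = 4*g² (S(g) = (2*g)² = 4*g²)
z = -97 (z = 3 - 4*(-5)² = 3 - 4*25 = 3 - 1*100 = 3 - 100 = -97)
M(X) = 489 (M(X) = (-97*5 - 4)*(-1) = (-485 - 4)*(-1) = -489*(-1) = 489)
(16*2)*(3*M(k(5, -2))) = (16*2)*(3*489) = 32*1467 = 46944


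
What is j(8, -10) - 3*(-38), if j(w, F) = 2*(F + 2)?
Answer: 98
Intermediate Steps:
j(w, F) = 4 + 2*F (j(w, F) = 2*(2 + F) = 4 + 2*F)
j(8, -10) - 3*(-38) = (4 + 2*(-10)) - 3*(-38) = (4 - 20) - 1*(-114) = -16 + 114 = 98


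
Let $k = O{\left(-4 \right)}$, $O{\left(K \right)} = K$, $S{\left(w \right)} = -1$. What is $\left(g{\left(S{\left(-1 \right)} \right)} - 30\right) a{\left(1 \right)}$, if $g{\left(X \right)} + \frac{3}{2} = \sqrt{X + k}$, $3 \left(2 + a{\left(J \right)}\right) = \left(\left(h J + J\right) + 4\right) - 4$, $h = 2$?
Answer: $\frac{63}{2} - i \sqrt{5} \approx 31.5 - 2.2361 i$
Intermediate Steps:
$k = -4$
$a{\left(J \right)} = -2 + J$ ($a{\left(J \right)} = -2 + \frac{\left(\left(2 J + J\right) + 4\right) - 4}{3} = -2 + \frac{\left(3 J + 4\right) - 4}{3} = -2 + \frac{\left(4 + 3 J\right) - 4}{3} = -2 + \frac{3 J}{3} = -2 + J$)
$g{\left(X \right)} = - \frac{3}{2} + \sqrt{-4 + X}$ ($g{\left(X \right)} = - \frac{3}{2} + \sqrt{X - 4} = - \frac{3}{2} + \sqrt{-4 + X}$)
$\left(g{\left(S{\left(-1 \right)} \right)} - 30\right) a{\left(1 \right)} = \left(\left(- \frac{3}{2} + \sqrt{-4 - 1}\right) - 30\right) \left(-2 + 1\right) = \left(\left(- \frac{3}{2} + \sqrt{-5}\right) - 30\right) \left(-1\right) = \left(\left(- \frac{3}{2} + i \sqrt{5}\right) - 30\right) \left(-1\right) = \left(- \frac{63}{2} + i \sqrt{5}\right) \left(-1\right) = \frac{63}{2} - i \sqrt{5}$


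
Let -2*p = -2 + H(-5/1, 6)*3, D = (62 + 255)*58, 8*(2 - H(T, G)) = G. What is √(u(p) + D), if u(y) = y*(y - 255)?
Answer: 3*√132337/8 ≈ 136.42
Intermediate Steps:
H(T, G) = 2 - G/8
D = 18386 (D = 317*58 = 18386)
p = -7/8 (p = -(-2 + (2 - ⅛*6)*3)/2 = -(-2 + (2 - ¾)*3)/2 = -(-2 + (5/4)*3)/2 = -(-2 + 15/4)/2 = -½*7/4 = -7/8 ≈ -0.87500)
u(y) = y*(-255 + y)
√(u(p) + D) = √(-7*(-255 - 7/8)/8 + 18386) = √(-7/8*(-2047/8) + 18386) = √(14329/64 + 18386) = √(1191033/64) = 3*√132337/8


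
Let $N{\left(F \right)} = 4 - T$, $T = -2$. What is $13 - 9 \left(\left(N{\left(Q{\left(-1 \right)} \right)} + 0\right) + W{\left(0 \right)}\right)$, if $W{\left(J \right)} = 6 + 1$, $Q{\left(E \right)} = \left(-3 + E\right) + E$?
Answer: $-104$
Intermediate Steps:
$Q{\left(E \right)} = -3 + 2 E$
$N{\left(F \right)} = 6$ ($N{\left(F \right)} = 4 - -2 = 4 + 2 = 6$)
$W{\left(J \right)} = 7$
$13 - 9 \left(\left(N{\left(Q{\left(-1 \right)} \right)} + 0\right) + W{\left(0 \right)}\right) = 13 - 9 \left(\left(6 + 0\right) + 7\right) = 13 - 9 \left(6 + 7\right) = 13 - 117 = -104$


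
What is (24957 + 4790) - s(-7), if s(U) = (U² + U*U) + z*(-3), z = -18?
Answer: 29595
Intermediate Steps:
s(U) = 54 + 2*U² (s(U) = (U² + U*U) - 18*(-3) = (U² + U²) + 54 = 2*U² + 54 = 54 + 2*U²)
(24957 + 4790) - s(-7) = (24957 + 4790) - (54 + 2*(-7)²) = 29747 - (54 + 2*49) = 29747 - (54 + 98) = 29747 - 1*152 = 29747 - 152 = 29595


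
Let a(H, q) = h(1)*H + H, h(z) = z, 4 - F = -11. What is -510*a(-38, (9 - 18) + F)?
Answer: 38760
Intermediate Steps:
F = 15 (F = 4 - 1*(-11) = 4 + 11 = 15)
a(H, q) = 2*H (a(H, q) = 1*H + H = H + H = 2*H)
-510*a(-38, (9 - 18) + F) = -1020*(-38) = -510*(-76) = 38760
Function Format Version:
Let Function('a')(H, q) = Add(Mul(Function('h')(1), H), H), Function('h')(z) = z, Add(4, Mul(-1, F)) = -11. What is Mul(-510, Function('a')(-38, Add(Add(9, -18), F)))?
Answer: 38760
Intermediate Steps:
F = 15 (F = Add(4, Mul(-1, -11)) = Add(4, 11) = 15)
Function('a')(H, q) = Mul(2, H) (Function('a')(H, q) = Add(Mul(1, H), H) = Add(H, H) = Mul(2, H))
Mul(-510, Function('a')(-38, Add(Add(9, -18), F))) = Mul(-510, Mul(2, -38)) = Mul(-510, -76) = 38760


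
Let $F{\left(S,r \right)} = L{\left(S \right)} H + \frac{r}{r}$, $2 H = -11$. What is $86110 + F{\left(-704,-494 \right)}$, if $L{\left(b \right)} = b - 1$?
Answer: $\frac{179977}{2} \approx 89989.0$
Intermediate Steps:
$L{\left(b \right)} = -1 + b$ ($L{\left(b \right)} = b - 1 = -1 + b$)
$H = - \frac{11}{2}$ ($H = \frac{1}{2} \left(-11\right) = - \frac{11}{2} \approx -5.5$)
$F{\left(S,r \right)} = \frac{13}{2} - \frac{11 S}{2}$ ($F{\left(S,r \right)} = \left(-1 + S\right) \left(- \frac{11}{2}\right) + \frac{r}{r} = \left(\frac{11}{2} - \frac{11 S}{2}\right) + 1 = \frac{13}{2} - \frac{11 S}{2}$)
$86110 + F{\left(-704,-494 \right)} = 86110 + \left(\frac{13}{2} - -3872\right) = 86110 + \left(\frac{13}{2} + 3872\right) = 86110 + \frac{7757}{2} = \frac{179977}{2}$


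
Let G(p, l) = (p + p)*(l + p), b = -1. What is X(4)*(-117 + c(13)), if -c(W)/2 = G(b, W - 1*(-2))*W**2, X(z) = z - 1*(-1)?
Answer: 46735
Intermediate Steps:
X(z) = 1 + z (X(z) = z + 1 = 1 + z)
G(p, l) = 2*p*(l + p) (G(p, l) = (2*p)*(l + p) = 2*p*(l + p))
c(W) = -2*W**2*(-2 - 2*W) (c(W) = -2*2*(-1)*((W - 1*(-2)) - 1)*W**2 = -2*2*(-1)*((W + 2) - 1)*W**2 = -2*2*(-1)*((2 + W) - 1)*W**2 = -2*2*(-1)*(1 + W)*W**2 = -2*(-2 - 2*W)*W**2 = -2*W**2*(-2 - 2*W))
X(4)*(-117 + c(13)) = (1 + 4)*(-117 + 4*13**2*(1 + 13)) = 5*(-117 + 4*169*14) = 5*(-117 + 9464) = 5*9347 = 46735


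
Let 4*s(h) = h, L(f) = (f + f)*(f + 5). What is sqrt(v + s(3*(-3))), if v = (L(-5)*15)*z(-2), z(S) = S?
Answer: 3*I/2 ≈ 1.5*I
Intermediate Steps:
L(f) = 2*f*(5 + f) (L(f) = (2*f)*(5 + f) = 2*f*(5 + f))
s(h) = h/4
v = 0 (v = ((2*(-5)*(5 - 5))*15)*(-2) = ((2*(-5)*0)*15)*(-2) = (0*15)*(-2) = 0*(-2) = 0)
sqrt(v + s(3*(-3))) = sqrt(0 + (3*(-3))/4) = sqrt(0 + (1/4)*(-9)) = sqrt(0 - 9/4) = sqrt(-9/4) = 3*I/2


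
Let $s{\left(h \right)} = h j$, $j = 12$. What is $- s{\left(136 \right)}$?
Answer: $-1632$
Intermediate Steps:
$s{\left(h \right)} = 12 h$ ($s{\left(h \right)} = h 12 = 12 h$)
$- s{\left(136 \right)} = - 12 \cdot 136 = \left(-1\right) 1632 = -1632$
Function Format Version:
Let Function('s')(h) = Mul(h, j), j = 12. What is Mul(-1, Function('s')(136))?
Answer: -1632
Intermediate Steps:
Function('s')(h) = Mul(12, h) (Function('s')(h) = Mul(h, 12) = Mul(12, h))
Mul(-1, Function('s')(136)) = Mul(-1, Mul(12, 136)) = Mul(-1, 1632) = -1632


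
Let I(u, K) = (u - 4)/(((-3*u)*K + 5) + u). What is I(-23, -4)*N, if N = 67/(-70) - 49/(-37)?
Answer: 8559/253820 ≈ 0.033721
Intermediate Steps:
I(u, K) = (-4 + u)/(5 + u - 3*K*u) (I(u, K) = (-4 + u)/((-3*K*u + 5) + u) = (-4 + u)/((5 - 3*K*u) + u) = (-4 + u)/(5 + u - 3*K*u))
N = 951/2590 (N = 67*(-1/70) - 49*(-1/37) = -67/70 + 49/37 = 951/2590 ≈ 0.36718)
I(-23, -4)*N = ((-4 - 23)/(5 - 23 - 3*(-4)*(-23)))*(951/2590) = (-27/(5 - 23 - 276))*(951/2590) = (-27/(-294))*(951/2590) = -1/294*(-27)*(951/2590) = (9/98)*(951/2590) = 8559/253820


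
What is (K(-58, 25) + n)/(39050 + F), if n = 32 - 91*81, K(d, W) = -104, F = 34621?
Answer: -2481/24557 ≈ -0.10103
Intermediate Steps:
n = -7339 (n = 32 - 7371 = -7339)
(K(-58, 25) + n)/(39050 + F) = (-104 - 7339)/(39050 + 34621) = -7443/73671 = -7443*1/73671 = -2481/24557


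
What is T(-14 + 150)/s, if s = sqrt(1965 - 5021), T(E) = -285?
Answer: 285*I*sqrt(191)/764 ≈ 5.1555*I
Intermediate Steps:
s = 4*I*sqrt(191) (s = sqrt(-3056) = 4*I*sqrt(191) ≈ 55.281*I)
T(-14 + 150)/s = -285*(-I*sqrt(191)/764) = -(-285)*I*sqrt(191)/764 = 285*I*sqrt(191)/764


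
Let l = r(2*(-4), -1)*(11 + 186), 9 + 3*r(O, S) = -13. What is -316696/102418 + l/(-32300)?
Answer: -7560990697/2481076050 ≈ -3.0475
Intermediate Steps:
r(O, S) = -22/3 (r(O, S) = -3 + (1/3)*(-13) = -3 - 13/3 = -22/3)
l = -4334/3 (l = -22*(11 + 186)/3 = -22/3*197 = -4334/3 ≈ -1444.7)
-316696/102418 + l/(-32300) = -316696/102418 - 4334/3/(-32300) = -316696*1/102418 - 4334/3*(-1/32300) = -158348/51209 + 2167/48450 = -7560990697/2481076050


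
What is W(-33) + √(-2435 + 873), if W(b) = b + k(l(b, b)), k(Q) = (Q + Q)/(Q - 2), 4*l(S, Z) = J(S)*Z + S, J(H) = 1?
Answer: -1155/37 + I*√1562 ≈ -31.216 + 39.522*I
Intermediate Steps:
l(S, Z) = S/4 + Z/4 (l(S, Z) = (1*Z + S)/4 = (Z + S)/4 = (S + Z)/4 = S/4 + Z/4)
k(Q) = 2*Q/(-2 + Q) (k(Q) = (2*Q)/(-2 + Q) = 2*Q/(-2 + Q))
W(b) = b + b/(-2 + b/2) (W(b) = b + 2*(b/4 + b/4)/(-2 + (b/4 + b/4)) = b + 2*(b/2)/(-2 + b/2) = b + b/(-2 + b/2))
W(-33) + √(-2435 + 873) = -33*(-2 - 33)/(-4 - 33) + √(-2435 + 873) = -33*(-35)/(-37) + √(-1562) = -33*(-1/37)*(-35) + I*√1562 = -1155/37 + I*√1562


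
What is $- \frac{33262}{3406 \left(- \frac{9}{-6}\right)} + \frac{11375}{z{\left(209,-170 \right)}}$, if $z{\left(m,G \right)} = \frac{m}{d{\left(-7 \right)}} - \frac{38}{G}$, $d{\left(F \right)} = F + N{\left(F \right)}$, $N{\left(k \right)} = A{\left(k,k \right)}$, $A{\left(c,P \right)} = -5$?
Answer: $- \frac{4604652938}{6892041} \approx -668.11$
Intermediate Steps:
$N{\left(k \right)} = -5$
$d{\left(F \right)} = -5 + F$ ($d{\left(F \right)} = F - 5 = -5 + F$)
$z{\left(m,G \right)} = - \frac{38}{G} - \frac{m}{12}$ ($z{\left(m,G \right)} = \frac{m}{-5 - 7} - \frac{38}{G} = \frac{m}{-12} - \frac{38}{G} = m \left(- \frac{1}{12}\right) - \frac{38}{G} = - \frac{m}{12} - \frac{38}{G} = - \frac{38}{G} - \frac{m}{12}$)
$- \frac{33262}{3406 \left(- \frac{9}{-6}\right)} + \frac{11375}{z{\left(209,-170 \right)}} = - \frac{33262}{3406 \left(- \frac{9}{-6}\right)} + \frac{11375}{- \frac{38}{-170} - \frac{209}{12}} = - \frac{33262}{3406 \left(\left(-9\right) \left(- \frac{1}{6}\right)\right)} + \frac{11375}{\left(-38\right) \left(- \frac{1}{170}\right) - \frac{209}{12}} = - \frac{33262}{3406 \cdot \frac{3}{2}} + \frac{11375}{\frac{19}{85} - \frac{209}{12}} = - \frac{33262}{5109} + \frac{11375}{- \frac{17537}{1020}} = \left(-33262\right) \frac{1}{5109} + 11375 \left(- \frac{1020}{17537}\right) = - \frac{33262}{5109} - \frac{892500}{1349} = - \frac{4604652938}{6892041}$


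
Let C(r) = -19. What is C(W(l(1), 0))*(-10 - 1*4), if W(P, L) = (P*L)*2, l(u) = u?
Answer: 266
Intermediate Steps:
W(P, L) = 2*L*P (W(P, L) = (L*P)*2 = 2*L*P)
C(W(l(1), 0))*(-10 - 1*4) = -19*(-10 - 1*4) = -19*(-10 - 4) = -19*(-14) = 266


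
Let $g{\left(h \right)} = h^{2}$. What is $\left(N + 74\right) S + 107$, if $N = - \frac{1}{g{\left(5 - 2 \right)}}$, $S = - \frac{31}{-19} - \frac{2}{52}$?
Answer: $\frac{52583}{234} \approx 224.71$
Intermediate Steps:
$S = \frac{787}{494}$ ($S = \left(-31\right) \left(- \frac{1}{19}\right) - \frac{1}{26} = \frac{31}{19} - \frac{1}{26} = \frac{787}{494} \approx 1.5931$)
$N = - \frac{1}{9}$ ($N = - \frac{1}{\left(5 - 2\right)^{2}} = - \frac{1}{3^{2}} = - \frac{1}{9} \approx -0.11111$)
$\left(N + 74\right) S + 107 = \left(- \frac{1}{9} + 74\right) \frac{787}{494} + 107 = \frac{665}{9} \cdot \frac{787}{494} + 107 = \frac{27545}{234} + 107 = \frac{52583}{234}$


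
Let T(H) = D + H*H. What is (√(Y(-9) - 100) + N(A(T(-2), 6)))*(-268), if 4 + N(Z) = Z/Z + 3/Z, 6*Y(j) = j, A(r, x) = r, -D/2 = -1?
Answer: 670 - 134*I*√406 ≈ 670.0 - 2700.0*I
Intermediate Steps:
D = 2 (D = -2*(-1) = 2)
T(H) = 2 + H² (T(H) = 2 + H*H = 2 + H²)
Y(j) = j/6
N(Z) = -3 + 3/Z (N(Z) = -4 + (Z/Z + 3/Z) = -4 + (1 + 3/Z) = -3 + 3/Z)
(√(Y(-9) - 100) + N(A(T(-2), 6)))*(-268) = (√((⅙)*(-9) - 100) + (-3 + 3/(2 + (-2)²)))*(-268) = (√(-3/2 - 100) + (-3 + 3/(2 + 4)))*(-268) = (√(-203/2) + (-3 + 3/6))*(-268) = (I*√406/2 + (-3 + 3*(⅙)))*(-268) = (I*√406/2 + (-3 + ½))*(-268) = (I*√406/2 - 5/2)*(-268) = (-5/2 + I*√406/2)*(-268) = 670 - 134*I*√406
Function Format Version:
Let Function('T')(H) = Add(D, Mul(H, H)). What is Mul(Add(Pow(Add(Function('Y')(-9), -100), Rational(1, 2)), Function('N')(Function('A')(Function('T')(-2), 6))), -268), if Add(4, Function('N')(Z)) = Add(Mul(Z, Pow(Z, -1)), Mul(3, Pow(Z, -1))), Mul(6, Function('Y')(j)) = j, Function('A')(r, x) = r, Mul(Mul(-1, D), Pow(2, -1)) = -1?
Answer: Add(670, Mul(-134, I, Pow(406, Rational(1, 2)))) ≈ Add(670.00, Mul(-2700.0, I))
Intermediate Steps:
D = 2 (D = Mul(-2, -1) = 2)
Function('T')(H) = Add(2, Pow(H, 2)) (Function('T')(H) = Add(2, Mul(H, H)) = Add(2, Pow(H, 2)))
Function('Y')(j) = Mul(Rational(1, 6), j)
Function('N')(Z) = Add(-3, Mul(3, Pow(Z, -1))) (Function('N')(Z) = Add(-4, Add(Mul(Z, Pow(Z, -1)), Mul(3, Pow(Z, -1)))) = Add(-4, Add(1, Mul(3, Pow(Z, -1)))) = Add(-3, Mul(3, Pow(Z, -1))))
Mul(Add(Pow(Add(Function('Y')(-9), -100), Rational(1, 2)), Function('N')(Function('A')(Function('T')(-2), 6))), -268) = Mul(Add(Pow(Add(Mul(Rational(1, 6), -9), -100), Rational(1, 2)), Add(-3, Mul(3, Pow(Add(2, Pow(-2, 2)), -1)))), -268) = Mul(Add(Pow(Add(Rational(-3, 2), -100), Rational(1, 2)), Add(-3, Mul(3, Pow(Add(2, 4), -1)))), -268) = Mul(Add(Pow(Rational(-203, 2), Rational(1, 2)), Add(-3, Mul(3, Pow(6, -1)))), -268) = Mul(Add(Mul(Rational(1, 2), I, Pow(406, Rational(1, 2))), Add(-3, Mul(3, Rational(1, 6)))), -268) = Mul(Add(Mul(Rational(1, 2), I, Pow(406, Rational(1, 2))), Add(-3, Rational(1, 2))), -268) = Mul(Add(Mul(Rational(1, 2), I, Pow(406, Rational(1, 2))), Rational(-5, 2)), -268) = Mul(Add(Rational(-5, 2), Mul(Rational(1, 2), I, Pow(406, Rational(1, 2)))), -268) = Add(670, Mul(-134, I, Pow(406, Rational(1, 2))))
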